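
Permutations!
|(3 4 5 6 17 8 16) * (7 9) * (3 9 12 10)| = 11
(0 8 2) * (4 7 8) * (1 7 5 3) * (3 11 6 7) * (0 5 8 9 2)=[4, 3, 5, 1, 8, 11, 7, 9, 0, 2, 10, 6]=(0 4 8)(1 3)(2 5 11 6 7 9)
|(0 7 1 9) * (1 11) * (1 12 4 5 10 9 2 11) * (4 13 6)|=12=|(0 7 1 2 11 12 13 6 4 5 10 9)|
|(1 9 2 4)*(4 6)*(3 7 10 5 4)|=9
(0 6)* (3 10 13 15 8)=(0 6)(3 10 13 15 8)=[6, 1, 2, 10, 4, 5, 0, 7, 3, 9, 13, 11, 12, 15, 14, 8]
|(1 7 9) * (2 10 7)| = 5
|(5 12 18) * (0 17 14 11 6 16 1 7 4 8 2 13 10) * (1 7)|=|(0 17 14 11 6 16 7 4 8 2 13 10)(5 12 18)|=12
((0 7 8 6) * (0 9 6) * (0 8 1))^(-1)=((0 7 1)(6 9))^(-1)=(0 1 7)(6 9)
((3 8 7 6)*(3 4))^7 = ((3 8 7 6 4))^7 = (3 7 4 8 6)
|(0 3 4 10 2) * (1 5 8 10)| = 8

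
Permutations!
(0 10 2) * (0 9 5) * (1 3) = (0 10 2 9 5)(1 3) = [10, 3, 9, 1, 4, 0, 6, 7, 8, 5, 2]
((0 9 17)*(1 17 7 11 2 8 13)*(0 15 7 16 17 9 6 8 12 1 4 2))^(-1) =((0 6 8 13 4 2 12 1 9 16 17 15 7 11))^(-1) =(0 11 7 15 17 16 9 1 12 2 4 13 8 6)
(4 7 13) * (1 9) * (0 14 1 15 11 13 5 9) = (0 14 1)(4 7 5 9 15 11 13) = [14, 0, 2, 3, 7, 9, 6, 5, 8, 15, 10, 13, 12, 4, 1, 11]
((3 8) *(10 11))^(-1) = (3 8)(10 11)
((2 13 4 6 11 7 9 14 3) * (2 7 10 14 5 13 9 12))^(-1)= ((2 9 5 13 4 6 11 10 14 3 7 12))^(-1)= (2 12 7 3 14 10 11 6 4 13 5 9)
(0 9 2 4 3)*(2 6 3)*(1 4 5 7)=(0 9 6 3)(1 4 2 5 7)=[9, 4, 5, 0, 2, 7, 3, 1, 8, 6]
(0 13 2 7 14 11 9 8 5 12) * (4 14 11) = [13, 1, 7, 3, 14, 12, 6, 11, 5, 8, 10, 9, 0, 2, 4] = (0 13 2 7 11 9 8 5 12)(4 14)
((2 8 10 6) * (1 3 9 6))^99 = (1 3 9 6 2 8 10)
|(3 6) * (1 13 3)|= 4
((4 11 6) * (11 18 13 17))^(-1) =((4 18 13 17 11 6))^(-1) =(4 6 11 17 13 18)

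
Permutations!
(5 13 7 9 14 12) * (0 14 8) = (0 14 12 5 13 7 9 8) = [14, 1, 2, 3, 4, 13, 6, 9, 0, 8, 10, 11, 5, 7, 12]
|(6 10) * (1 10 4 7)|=|(1 10 6 4 7)|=5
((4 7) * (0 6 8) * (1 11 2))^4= (0 6 8)(1 11 2)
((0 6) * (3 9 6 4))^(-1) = (0 6 9 3 4)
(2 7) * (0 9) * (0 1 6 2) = (0 9 1 6 2 7) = [9, 6, 7, 3, 4, 5, 2, 0, 8, 1]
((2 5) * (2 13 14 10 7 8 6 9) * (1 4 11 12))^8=(2 9 6 8 7 10 14 13 5)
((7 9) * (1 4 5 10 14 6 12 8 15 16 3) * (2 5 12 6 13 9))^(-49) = ((1 4 12 8 15 16 3)(2 5 10 14 13 9 7))^(-49) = (16)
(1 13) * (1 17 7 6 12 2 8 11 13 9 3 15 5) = [0, 9, 8, 15, 4, 1, 12, 6, 11, 3, 10, 13, 2, 17, 14, 5, 16, 7] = (1 9 3 15 5)(2 8 11 13 17 7 6 12)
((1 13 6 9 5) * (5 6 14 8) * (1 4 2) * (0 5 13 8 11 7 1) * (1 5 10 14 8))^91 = ((0 10 14 11 7 5 4 2)(6 9)(8 13))^91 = (0 11 4 10 7 2 14 5)(6 9)(8 13)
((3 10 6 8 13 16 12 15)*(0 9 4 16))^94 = (0 3 9 10 4 6 16 8 12 13 15) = ((0 9 4 16 12 15 3 10 6 8 13))^94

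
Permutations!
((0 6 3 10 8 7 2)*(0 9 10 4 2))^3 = ((0 6 3 4 2 9 10 8 7))^3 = (0 4 10)(2 8 6)(3 9 7)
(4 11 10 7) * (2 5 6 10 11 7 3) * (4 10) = (11)(2 5 6 4 7 10 3) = [0, 1, 5, 2, 7, 6, 4, 10, 8, 9, 3, 11]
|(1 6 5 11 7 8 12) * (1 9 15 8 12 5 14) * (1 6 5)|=8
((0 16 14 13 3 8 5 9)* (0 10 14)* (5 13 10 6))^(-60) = (16)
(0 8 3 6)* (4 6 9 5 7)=(0 8 3 9 5 7 4 6)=[8, 1, 2, 9, 6, 7, 0, 4, 3, 5]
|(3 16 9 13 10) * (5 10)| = 6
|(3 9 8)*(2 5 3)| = 5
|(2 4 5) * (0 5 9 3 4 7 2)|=6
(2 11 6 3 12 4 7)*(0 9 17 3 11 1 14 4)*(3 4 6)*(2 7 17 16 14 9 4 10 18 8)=(0 4 17 10 18 8 2 1 9 16 14 6 11 3 12)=[4, 9, 1, 12, 17, 5, 11, 7, 2, 16, 18, 3, 0, 13, 6, 15, 14, 10, 8]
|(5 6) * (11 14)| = 2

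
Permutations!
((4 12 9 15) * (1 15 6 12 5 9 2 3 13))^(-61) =(1 13 3 2 12 6 9 5 4 15)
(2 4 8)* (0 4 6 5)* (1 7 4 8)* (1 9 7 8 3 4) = (0 3 4 9 7 1 8 2 6 5) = [3, 8, 6, 4, 9, 0, 5, 1, 2, 7]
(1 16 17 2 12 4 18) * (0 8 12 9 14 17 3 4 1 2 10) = (0 8 12 1 16 3 4 18 2 9 14 17 10) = [8, 16, 9, 4, 18, 5, 6, 7, 12, 14, 0, 11, 1, 13, 17, 15, 3, 10, 2]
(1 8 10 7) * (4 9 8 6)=(1 6 4 9 8 10 7)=[0, 6, 2, 3, 9, 5, 4, 1, 10, 8, 7]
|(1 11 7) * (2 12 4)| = |(1 11 7)(2 12 4)| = 3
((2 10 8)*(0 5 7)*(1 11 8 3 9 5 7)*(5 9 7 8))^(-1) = (0 7 3 10 2 8)(1 5 11)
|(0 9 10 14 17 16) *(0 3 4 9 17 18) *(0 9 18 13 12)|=11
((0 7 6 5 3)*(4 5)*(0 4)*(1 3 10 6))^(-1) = ((0 7 1 3 4 5 10 6))^(-1) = (0 6 10 5 4 3 1 7)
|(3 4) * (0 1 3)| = 4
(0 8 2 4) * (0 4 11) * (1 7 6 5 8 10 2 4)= (0 10 2 11)(1 7 6 5 8 4)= [10, 7, 11, 3, 1, 8, 5, 6, 4, 9, 2, 0]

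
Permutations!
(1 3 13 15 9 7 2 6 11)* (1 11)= (1 3 13 15 9 7 2 6)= [0, 3, 6, 13, 4, 5, 1, 2, 8, 7, 10, 11, 12, 15, 14, 9]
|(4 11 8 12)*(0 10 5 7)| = |(0 10 5 7)(4 11 8 12)| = 4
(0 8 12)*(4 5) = (0 8 12)(4 5) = [8, 1, 2, 3, 5, 4, 6, 7, 12, 9, 10, 11, 0]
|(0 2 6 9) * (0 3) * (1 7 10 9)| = 8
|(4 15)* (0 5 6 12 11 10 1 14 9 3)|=10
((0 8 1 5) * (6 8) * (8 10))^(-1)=(0 5 1 8 10 6)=((0 6 10 8 1 5))^(-1)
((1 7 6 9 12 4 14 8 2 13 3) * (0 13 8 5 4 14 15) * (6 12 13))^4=((0 6 9 13 3 1 7 12 14 5 4 15)(2 8))^4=(0 3 14)(1 5 6)(4 9 7)(12 15 13)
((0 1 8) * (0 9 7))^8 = ((0 1 8 9 7))^8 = (0 9 1 7 8)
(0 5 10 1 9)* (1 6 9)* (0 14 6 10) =(0 5)(6 9 14) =[5, 1, 2, 3, 4, 0, 9, 7, 8, 14, 10, 11, 12, 13, 6]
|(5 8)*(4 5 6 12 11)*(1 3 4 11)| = |(1 3 4 5 8 6 12)| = 7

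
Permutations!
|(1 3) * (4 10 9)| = 6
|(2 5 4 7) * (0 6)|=|(0 6)(2 5 4 7)|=4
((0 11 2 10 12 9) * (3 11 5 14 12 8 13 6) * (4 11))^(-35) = ((0 5 14 12 9)(2 10 8 13 6 3 4 11))^(-35) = (14)(2 3 8 11 6 10 4 13)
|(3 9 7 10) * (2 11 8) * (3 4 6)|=|(2 11 8)(3 9 7 10 4 6)|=6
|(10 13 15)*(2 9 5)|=|(2 9 5)(10 13 15)|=3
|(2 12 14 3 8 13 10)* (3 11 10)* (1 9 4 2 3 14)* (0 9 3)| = 12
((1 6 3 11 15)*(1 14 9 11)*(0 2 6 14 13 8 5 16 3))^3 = (1 11 8 3 9 13 16 14 15 5)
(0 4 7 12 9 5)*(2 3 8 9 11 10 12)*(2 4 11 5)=[11, 1, 3, 8, 7, 0, 6, 4, 9, 2, 12, 10, 5]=(0 11 10 12 5)(2 3 8 9)(4 7)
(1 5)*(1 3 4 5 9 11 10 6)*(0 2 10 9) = (0 2 10 6 1)(3 4 5)(9 11) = [2, 0, 10, 4, 5, 3, 1, 7, 8, 11, 6, 9]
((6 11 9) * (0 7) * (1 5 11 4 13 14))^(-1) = (0 7)(1 14 13 4 6 9 11 5)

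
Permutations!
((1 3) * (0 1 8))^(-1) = (0 8 3 1) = ((0 1 3 8))^(-1)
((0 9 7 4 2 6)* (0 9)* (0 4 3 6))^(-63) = ((0 4 2)(3 6 9 7))^(-63) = (3 6 9 7)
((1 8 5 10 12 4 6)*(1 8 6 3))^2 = ((1 6 8 5 10 12 4 3))^2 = (1 8 10 4)(3 6 5 12)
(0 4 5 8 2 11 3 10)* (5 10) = (0 4 10)(2 11 3 5 8) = [4, 1, 11, 5, 10, 8, 6, 7, 2, 9, 0, 3]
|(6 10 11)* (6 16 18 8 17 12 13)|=9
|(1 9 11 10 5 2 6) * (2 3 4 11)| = 20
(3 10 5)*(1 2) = [0, 2, 1, 10, 4, 3, 6, 7, 8, 9, 5] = (1 2)(3 10 5)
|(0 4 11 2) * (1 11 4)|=4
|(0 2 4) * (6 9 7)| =3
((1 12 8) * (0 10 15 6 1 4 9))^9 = (15)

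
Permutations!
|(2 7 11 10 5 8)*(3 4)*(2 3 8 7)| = 12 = |(3 4 8)(5 7 11 10)|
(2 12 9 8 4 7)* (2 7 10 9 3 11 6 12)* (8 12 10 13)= (3 11 6 10 9 12)(4 13 8)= [0, 1, 2, 11, 13, 5, 10, 7, 4, 12, 9, 6, 3, 8]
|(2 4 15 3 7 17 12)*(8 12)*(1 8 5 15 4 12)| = |(1 8)(2 12)(3 7 17 5 15)| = 10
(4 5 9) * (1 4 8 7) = [0, 4, 2, 3, 5, 9, 6, 1, 7, 8] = (1 4 5 9 8 7)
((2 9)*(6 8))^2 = ((2 9)(6 8))^2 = (9)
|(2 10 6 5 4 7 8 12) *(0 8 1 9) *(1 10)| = |(0 8 12 2 1 9)(4 7 10 6 5)| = 30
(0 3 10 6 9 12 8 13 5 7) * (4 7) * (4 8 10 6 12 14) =(0 3 6 9 14 4 7)(5 8 13)(10 12) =[3, 1, 2, 6, 7, 8, 9, 0, 13, 14, 12, 11, 10, 5, 4]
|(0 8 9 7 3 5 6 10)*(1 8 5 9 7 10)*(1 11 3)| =21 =|(0 5 6 11 3 9 10)(1 8 7)|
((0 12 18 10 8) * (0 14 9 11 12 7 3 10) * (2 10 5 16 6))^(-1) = ((0 7 3 5 16 6 2 10 8 14 9 11 12 18))^(-1) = (0 18 12 11 9 14 8 10 2 6 16 5 3 7)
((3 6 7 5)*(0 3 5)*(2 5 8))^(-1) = (0 7 6 3)(2 8 5)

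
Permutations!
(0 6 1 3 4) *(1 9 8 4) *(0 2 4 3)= (0 6 9 8 3 1)(2 4)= [6, 0, 4, 1, 2, 5, 9, 7, 3, 8]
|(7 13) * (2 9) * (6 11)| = |(2 9)(6 11)(7 13)| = 2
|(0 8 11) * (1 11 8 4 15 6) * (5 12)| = 6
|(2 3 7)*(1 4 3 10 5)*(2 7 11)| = 7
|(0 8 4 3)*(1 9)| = 4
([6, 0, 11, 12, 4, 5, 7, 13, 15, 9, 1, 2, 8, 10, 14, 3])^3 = (0 13)(1 7)(2 11)(3 15 8 12)(6 10)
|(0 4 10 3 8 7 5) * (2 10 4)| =|(0 2 10 3 8 7 5)| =7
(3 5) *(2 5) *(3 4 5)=(2 3)(4 5)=[0, 1, 3, 2, 5, 4]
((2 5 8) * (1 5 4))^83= ((1 5 8 2 4))^83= (1 2 5 4 8)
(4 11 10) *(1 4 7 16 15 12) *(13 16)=(1 4 11 10 7 13 16 15 12)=[0, 4, 2, 3, 11, 5, 6, 13, 8, 9, 7, 10, 1, 16, 14, 12, 15]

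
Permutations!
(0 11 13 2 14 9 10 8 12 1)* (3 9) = [11, 0, 14, 9, 4, 5, 6, 7, 12, 10, 8, 13, 1, 2, 3] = (0 11 13 2 14 3 9 10 8 12 1)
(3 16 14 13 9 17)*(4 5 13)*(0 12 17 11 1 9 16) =(0 12 17 3)(1 9 11)(4 5 13 16 14) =[12, 9, 2, 0, 5, 13, 6, 7, 8, 11, 10, 1, 17, 16, 4, 15, 14, 3]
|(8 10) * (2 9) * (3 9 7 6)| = 10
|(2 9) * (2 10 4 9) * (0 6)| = 6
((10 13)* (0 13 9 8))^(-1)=((0 13 10 9 8))^(-1)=(0 8 9 10 13)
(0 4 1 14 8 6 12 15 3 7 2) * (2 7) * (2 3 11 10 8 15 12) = [4, 14, 0, 3, 1, 5, 2, 7, 6, 9, 8, 10, 12, 13, 15, 11] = (0 4 1 14 15 11 10 8 6 2)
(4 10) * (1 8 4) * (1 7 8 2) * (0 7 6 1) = (0 7 8 4 10 6 1 2) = [7, 2, 0, 3, 10, 5, 1, 8, 4, 9, 6]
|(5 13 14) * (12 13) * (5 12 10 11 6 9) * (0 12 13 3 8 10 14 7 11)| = 35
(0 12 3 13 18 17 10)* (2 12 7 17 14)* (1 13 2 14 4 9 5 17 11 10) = (0 7 11 10)(1 13 18 4 9 5 17)(2 12 3) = [7, 13, 12, 2, 9, 17, 6, 11, 8, 5, 0, 10, 3, 18, 14, 15, 16, 1, 4]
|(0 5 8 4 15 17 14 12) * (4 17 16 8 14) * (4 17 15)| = 12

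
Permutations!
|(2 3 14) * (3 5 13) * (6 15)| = 10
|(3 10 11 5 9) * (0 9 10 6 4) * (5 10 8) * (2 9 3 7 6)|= |(0 3 2 9 7 6 4)(5 8)(10 11)|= 14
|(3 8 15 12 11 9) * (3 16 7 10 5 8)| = 9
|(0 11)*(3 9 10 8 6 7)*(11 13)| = |(0 13 11)(3 9 10 8 6 7)| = 6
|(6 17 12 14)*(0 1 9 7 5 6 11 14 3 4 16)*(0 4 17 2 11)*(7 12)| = |(0 1 9 12 3 17 7 5 6 2 11 14)(4 16)| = 12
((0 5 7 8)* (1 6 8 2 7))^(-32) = (0 6 5 8 1)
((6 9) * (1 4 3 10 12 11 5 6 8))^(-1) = ((1 4 3 10 12 11 5 6 9 8))^(-1) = (1 8 9 6 5 11 12 10 3 4)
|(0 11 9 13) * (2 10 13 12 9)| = |(0 11 2 10 13)(9 12)| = 10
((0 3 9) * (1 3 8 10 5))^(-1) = ((0 8 10 5 1 3 9))^(-1) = (0 9 3 1 5 10 8)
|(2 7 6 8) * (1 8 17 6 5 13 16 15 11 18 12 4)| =12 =|(1 8 2 7 5 13 16 15 11 18 12 4)(6 17)|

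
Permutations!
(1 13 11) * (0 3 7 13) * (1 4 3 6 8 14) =[6, 0, 2, 7, 3, 5, 8, 13, 14, 9, 10, 4, 12, 11, 1] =(0 6 8 14 1)(3 7 13 11 4)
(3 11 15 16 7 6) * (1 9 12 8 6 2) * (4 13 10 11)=(1 9 12 8 6 3 4 13 10 11 15 16 7 2)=[0, 9, 1, 4, 13, 5, 3, 2, 6, 12, 11, 15, 8, 10, 14, 16, 7]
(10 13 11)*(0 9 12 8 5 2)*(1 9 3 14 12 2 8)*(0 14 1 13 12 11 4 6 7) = [3, 9, 14, 1, 6, 8, 7, 0, 5, 2, 12, 10, 13, 4, 11] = (0 3 1 9 2 14 11 10 12 13 4 6 7)(5 8)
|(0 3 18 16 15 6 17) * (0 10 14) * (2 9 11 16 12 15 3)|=13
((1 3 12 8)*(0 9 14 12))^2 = ((0 9 14 12 8 1 3))^2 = (0 14 8 3 9 12 1)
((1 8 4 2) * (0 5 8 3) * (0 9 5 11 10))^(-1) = ((0 11 10)(1 3 9 5 8 4 2))^(-1) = (0 10 11)(1 2 4 8 5 9 3)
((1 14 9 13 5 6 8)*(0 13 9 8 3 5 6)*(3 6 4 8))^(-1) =((0 13 4 8 1 14 3 5))^(-1) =(0 5 3 14 1 8 4 13)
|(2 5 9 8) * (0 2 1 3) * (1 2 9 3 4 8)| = |(0 9 1 4 8 2 5 3)| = 8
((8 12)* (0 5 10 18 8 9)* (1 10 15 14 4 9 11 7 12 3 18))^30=((0 5 15 14 4 9)(1 10)(3 18 8)(7 12 11))^30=(18)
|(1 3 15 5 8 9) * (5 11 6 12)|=|(1 3 15 11 6 12 5 8 9)|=9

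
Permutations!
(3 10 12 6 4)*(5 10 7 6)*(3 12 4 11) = (3 7 6 11)(4 12 5 10) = [0, 1, 2, 7, 12, 10, 11, 6, 8, 9, 4, 3, 5]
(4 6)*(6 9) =(4 9 6) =[0, 1, 2, 3, 9, 5, 4, 7, 8, 6]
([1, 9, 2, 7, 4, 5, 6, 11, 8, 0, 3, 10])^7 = [1, 9, 2, 10, 4, 5, 6, 3, 8, 0, 11, 7]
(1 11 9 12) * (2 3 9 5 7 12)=(1 11 5 7 12)(2 3 9)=[0, 11, 3, 9, 4, 7, 6, 12, 8, 2, 10, 5, 1]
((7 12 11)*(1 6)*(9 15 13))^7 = ((1 6)(7 12 11)(9 15 13))^7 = (1 6)(7 12 11)(9 15 13)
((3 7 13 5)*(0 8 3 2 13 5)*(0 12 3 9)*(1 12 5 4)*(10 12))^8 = (0 9 8)(1 12 7)(2 5 13)(3 4 10)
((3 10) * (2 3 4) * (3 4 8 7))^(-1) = ((2 4)(3 10 8 7))^(-1) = (2 4)(3 7 8 10)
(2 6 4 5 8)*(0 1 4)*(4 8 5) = [1, 8, 6, 3, 4, 5, 0, 7, 2] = (0 1 8 2 6)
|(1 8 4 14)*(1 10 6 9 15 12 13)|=|(1 8 4 14 10 6 9 15 12 13)|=10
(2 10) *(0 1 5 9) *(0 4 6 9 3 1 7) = (0 7)(1 5 3)(2 10)(4 6 9) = [7, 5, 10, 1, 6, 3, 9, 0, 8, 4, 2]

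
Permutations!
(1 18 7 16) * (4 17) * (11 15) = (1 18 7 16)(4 17)(11 15) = [0, 18, 2, 3, 17, 5, 6, 16, 8, 9, 10, 15, 12, 13, 14, 11, 1, 4, 7]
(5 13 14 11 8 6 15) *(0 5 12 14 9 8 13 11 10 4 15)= (0 5 11 13 9 8 6)(4 15 12 14 10)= [5, 1, 2, 3, 15, 11, 0, 7, 6, 8, 4, 13, 14, 9, 10, 12]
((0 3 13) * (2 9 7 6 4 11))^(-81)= ((0 3 13)(2 9 7 6 4 11))^(-81)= (13)(2 6)(4 9)(7 11)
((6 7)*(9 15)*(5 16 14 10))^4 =((5 16 14 10)(6 7)(9 15))^4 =(16)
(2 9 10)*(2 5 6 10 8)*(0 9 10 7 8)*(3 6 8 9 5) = (0 5 8 2 10 3 6 7 9) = [5, 1, 10, 6, 4, 8, 7, 9, 2, 0, 3]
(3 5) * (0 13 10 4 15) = [13, 1, 2, 5, 15, 3, 6, 7, 8, 9, 4, 11, 12, 10, 14, 0] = (0 13 10 4 15)(3 5)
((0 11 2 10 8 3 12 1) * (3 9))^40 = ((0 11 2 10 8 9 3 12 1))^40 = (0 8 1 10 12 2 3 11 9)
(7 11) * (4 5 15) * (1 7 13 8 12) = (1 7 11 13 8 12)(4 5 15) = [0, 7, 2, 3, 5, 15, 6, 11, 12, 9, 10, 13, 1, 8, 14, 4]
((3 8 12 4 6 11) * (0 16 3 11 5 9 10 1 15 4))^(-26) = (0 12 8 3 16)(1 4 5 10 15 6 9)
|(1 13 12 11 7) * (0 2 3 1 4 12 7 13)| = 20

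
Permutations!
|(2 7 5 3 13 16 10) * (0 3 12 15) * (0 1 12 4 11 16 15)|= 42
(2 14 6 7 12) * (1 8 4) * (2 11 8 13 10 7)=(1 13 10 7 12 11 8 4)(2 14 6)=[0, 13, 14, 3, 1, 5, 2, 12, 4, 9, 7, 8, 11, 10, 6]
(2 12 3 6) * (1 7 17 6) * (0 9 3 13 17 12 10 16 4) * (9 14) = (0 14 9 3 1 7 12 13 17 6 2 10 16 4) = [14, 7, 10, 1, 0, 5, 2, 12, 8, 3, 16, 11, 13, 17, 9, 15, 4, 6]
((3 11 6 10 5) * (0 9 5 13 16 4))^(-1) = (0 4 16 13 10 6 11 3 5 9)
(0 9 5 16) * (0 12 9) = (5 16 12 9) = [0, 1, 2, 3, 4, 16, 6, 7, 8, 5, 10, 11, 9, 13, 14, 15, 12]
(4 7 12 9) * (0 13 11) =[13, 1, 2, 3, 7, 5, 6, 12, 8, 4, 10, 0, 9, 11] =(0 13 11)(4 7 12 9)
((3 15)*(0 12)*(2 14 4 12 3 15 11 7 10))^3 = ((15)(0 3 11 7 10 2 14 4 12))^3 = (15)(0 7 14)(2 12 11)(3 10 4)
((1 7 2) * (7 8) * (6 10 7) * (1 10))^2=(1 6 8)(2 7 10)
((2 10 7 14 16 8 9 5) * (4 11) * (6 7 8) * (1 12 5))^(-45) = (1 10 12 8 5 9 2)(4 11)(6 16 14 7)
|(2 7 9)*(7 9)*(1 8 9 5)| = 5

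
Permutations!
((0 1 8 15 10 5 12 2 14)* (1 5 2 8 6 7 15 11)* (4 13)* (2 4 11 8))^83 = ((0 5 12 2 14)(1 6 7 15 10 4 13 11))^83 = (0 2 5 14 12)(1 15 13 6 10 11 7 4)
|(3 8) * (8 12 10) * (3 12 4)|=|(3 4)(8 12 10)|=6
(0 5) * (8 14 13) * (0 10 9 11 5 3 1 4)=[3, 4, 2, 1, 0, 10, 6, 7, 14, 11, 9, 5, 12, 8, 13]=(0 3 1 4)(5 10 9 11)(8 14 13)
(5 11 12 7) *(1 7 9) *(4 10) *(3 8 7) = (1 3 8 7 5 11 12 9)(4 10) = [0, 3, 2, 8, 10, 11, 6, 5, 7, 1, 4, 12, 9]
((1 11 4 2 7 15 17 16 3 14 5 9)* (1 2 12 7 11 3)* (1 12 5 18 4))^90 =((1 3 14 18 4 5 9 2 11)(7 15 17 16 12))^90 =(18)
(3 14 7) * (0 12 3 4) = (0 12 3 14 7 4) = [12, 1, 2, 14, 0, 5, 6, 4, 8, 9, 10, 11, 3, 13, 7]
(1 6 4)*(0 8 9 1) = (0 8 9 1 6 4) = [8, 6, 2, 3, 0, 5, 4, 7, 9, 1]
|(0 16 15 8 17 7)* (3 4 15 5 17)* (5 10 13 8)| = |(0 16 10 13 8 3 4 15 5 17 7)| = 11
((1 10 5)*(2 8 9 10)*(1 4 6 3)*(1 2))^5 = (2 4 9 3 5 8 6 10)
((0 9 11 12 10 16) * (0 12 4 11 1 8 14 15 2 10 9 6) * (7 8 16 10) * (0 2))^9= ((0 6 2 7 8 14 15)(1 16 12 9)(4 11))^9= (0 2 8 15 6 7 14)(1 16 12 9)(4 11)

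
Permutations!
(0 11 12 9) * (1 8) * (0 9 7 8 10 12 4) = (0 11 4)(1 10 12 7 8) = [11, 10, 2, 3, 0, 5, 6, 8, 1, 9, 12, 4, 7]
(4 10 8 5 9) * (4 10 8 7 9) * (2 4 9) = [0, 1, 4, 3, 8, 9, 6, 2, 5, 10, 7] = (2 4 8 5 9 10 7)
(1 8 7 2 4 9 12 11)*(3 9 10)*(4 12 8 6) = [0, 6, 12, 9, 10, 5, 4, 2, 7, 8, 3, 1, 11] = (1 6 4 10 3 9 8 7 2 12 11)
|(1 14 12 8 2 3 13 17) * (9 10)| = 8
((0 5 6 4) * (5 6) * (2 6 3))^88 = ((0 3 2 6 4))^88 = (0 6 3 4 2)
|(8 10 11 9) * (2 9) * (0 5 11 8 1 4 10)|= |(0 5 11 2 9 1 4 10 8)|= 9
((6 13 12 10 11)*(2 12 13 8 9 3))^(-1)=((13)(2 12 10 11 6 8 9 3))^(-1)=(13)(2 3 9 8 6 11 10 12)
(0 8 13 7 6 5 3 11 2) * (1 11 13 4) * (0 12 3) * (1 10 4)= (0 8 1 11 2 12 3 13 7 6 5)(4 10)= [8, 11, 12, 13, 10, 0, 5, 6, 1, 9, 4, 2, 3, 7]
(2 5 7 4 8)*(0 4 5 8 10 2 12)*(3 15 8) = (0 4 10 2 3 15 8 12)(5 7) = [4, 1, 3, 15, 10, 7, 6, 5, 12, 9, 2, 11, 0, 13, 14, 8]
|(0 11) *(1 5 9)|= 6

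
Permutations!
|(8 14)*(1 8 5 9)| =|(1 8 14 5 9)| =5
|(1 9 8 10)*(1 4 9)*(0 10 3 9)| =|(0 10 4)(3 9 8)| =3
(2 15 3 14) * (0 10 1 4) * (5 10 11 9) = [11, 4, 15, 14, 0, 10, 6, 7, 8, 5, 1, 9, 12, 13, 2, 3] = (0 11 9 5 10 1 4)(2 15 3 14)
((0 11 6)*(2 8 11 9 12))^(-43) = (0 6 11 8 2 12 9)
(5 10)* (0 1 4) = (0 1 4)(5 10) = [1, 4, 2, 3, 0, 10, 6, 7, 8, 9, 5]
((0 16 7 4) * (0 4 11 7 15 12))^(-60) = (16)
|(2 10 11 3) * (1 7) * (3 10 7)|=|(1 3 2 7)(10 11)|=4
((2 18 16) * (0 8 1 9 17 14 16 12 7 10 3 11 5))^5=((0 8 1 9 17 14 16 2 18 12 7 10 3 11 5))^5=(0 14 7)(1 2 3)(5 17 12)(8 16 10)(9 18 11)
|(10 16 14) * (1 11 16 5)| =|(1 11 16 14 10 5)| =6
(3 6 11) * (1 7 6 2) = (1 7 6 11 3 2) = [0, 7, 1, 2, 4, 5, 11, 6, 8, 9, 10, 3]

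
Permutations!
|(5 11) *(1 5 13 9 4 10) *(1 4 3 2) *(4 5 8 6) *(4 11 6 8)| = 10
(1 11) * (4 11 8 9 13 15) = [0, 8, 2, 3, 11, 5, 6, 7, 9, 13, 10, 1, 12, 15, 14, 4] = (1 8 9 13 15 4 11)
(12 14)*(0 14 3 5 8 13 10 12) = (0 14)(3 5 8 13 10 12) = [14, 1, 2, 5, 4, 8, 6, 7, 13, 9, 12, 11, 3, 10, 0]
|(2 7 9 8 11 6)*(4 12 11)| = 8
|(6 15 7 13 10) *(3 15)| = 6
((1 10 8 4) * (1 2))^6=(1 10 8 4 2)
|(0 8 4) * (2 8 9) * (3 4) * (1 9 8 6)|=4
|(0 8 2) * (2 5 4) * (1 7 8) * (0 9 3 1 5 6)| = |(0 5 4 2 9 3 1 7 8 6)| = 10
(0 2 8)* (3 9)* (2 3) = (0 3 9 2 8) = [3, 1, 8, 9, 4, 5, 6, 7, 0, 2]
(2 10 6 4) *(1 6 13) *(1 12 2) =[0, 6, 10, 3, 1, 5, 4, 7, 8, 9, 13, 11, 2, 12] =(1 6 4)(2 10 13 12)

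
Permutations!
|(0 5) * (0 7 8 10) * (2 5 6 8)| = |(0 6 8 10)(2 5 7)| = 12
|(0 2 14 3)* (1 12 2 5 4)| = 8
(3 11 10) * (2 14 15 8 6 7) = (2 14 15 8 6 7)(3 11 10) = [0, 1, 14, 11, 4, 5, 7, 2, 6, 9, 3, 10, 12, 13, 15, 8]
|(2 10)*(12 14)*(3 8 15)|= 6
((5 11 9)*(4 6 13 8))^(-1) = ((4 6 13 8)(5 11 9))^(-1) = (4 8 13 6)(5 9 11)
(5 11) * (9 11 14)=(5 14 9 11)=[0, 1, 2, 3, 4, 14, 6, 7, 8, 11, 10, 5, 12, 13, 9]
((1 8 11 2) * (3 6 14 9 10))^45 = ((1 8 11 2)(3 6 14 9 10))^45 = (14)(1 8 11 2)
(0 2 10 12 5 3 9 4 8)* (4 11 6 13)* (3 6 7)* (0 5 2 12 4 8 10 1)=[12, 0, 1, 9, 10, 6, 13, 3, 5, 11, 4, 7, 2, 8]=(0 12 2 1)(3 9 11 7)(4 10)(5 6 13 8)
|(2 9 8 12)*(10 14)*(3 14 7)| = 4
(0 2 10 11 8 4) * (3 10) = (0 2 3 10 11 8 4) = [2, 1, 3, 10, 0, 5, 6, 7, 4, 9, 11, 8]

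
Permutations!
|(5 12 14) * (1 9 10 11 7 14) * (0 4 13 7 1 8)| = |(0 4 13 7 14 5 12 8)(1 9 10 11)| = 8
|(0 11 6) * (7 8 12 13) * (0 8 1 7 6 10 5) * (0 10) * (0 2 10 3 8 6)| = 18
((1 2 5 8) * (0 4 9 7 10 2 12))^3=(0 7 5 12 9 2 1 4 10 8)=((0 4 9 7 10 2 5 8 1 12))^3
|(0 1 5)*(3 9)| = |(0 1 5)(3 9)| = 6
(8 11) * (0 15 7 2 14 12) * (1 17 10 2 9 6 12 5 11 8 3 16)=(0 15 7 9 6 12)(1 17 10 2 14 5 11 3 16)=[15, 17, 14, 16, 4, 11, 12, 9, 8, 6, 2, 3, 0, 13, 5, 7, 1, 10]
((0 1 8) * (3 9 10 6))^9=((0 1 8)(3 9 10 6))^9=(3 9 10 6)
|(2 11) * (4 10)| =2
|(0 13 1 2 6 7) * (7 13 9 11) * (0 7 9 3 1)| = 6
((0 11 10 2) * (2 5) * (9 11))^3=(0 10)(2 11)(5 9)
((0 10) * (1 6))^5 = ((0 10)(1 6))^5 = (0 10)(1 6)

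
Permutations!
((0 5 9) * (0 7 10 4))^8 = ((0 5 9 7 10 4))^8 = (0 9 10)(4 5 7)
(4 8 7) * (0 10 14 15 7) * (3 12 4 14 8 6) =(0 10 8)(3 12 4 6)(7 14 15) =[10, 1, 2, 12, 6, 5, 3, 14, 0, 9, 8, 11, 4, 13, 15, 7]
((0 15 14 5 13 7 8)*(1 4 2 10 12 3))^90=(0 8 7 13 5 14 15)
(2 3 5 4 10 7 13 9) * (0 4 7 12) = (0 4 10 12)(2 3 5 7 13 9) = [4, 1, 3, 5, 10, 7, 6, 13, 8, 2, 12, 11, 0, 9]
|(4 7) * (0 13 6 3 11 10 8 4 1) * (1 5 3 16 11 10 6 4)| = 9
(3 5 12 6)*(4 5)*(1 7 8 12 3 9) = (1 7 8 12 6 9)(3 4 5) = [0, 7, 2, 4, 5, 3, 9, 8, 12, 1, 10, 11, 6]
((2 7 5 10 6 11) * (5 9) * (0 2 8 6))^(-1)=(0 10 5 9 7 2)(6 8 11)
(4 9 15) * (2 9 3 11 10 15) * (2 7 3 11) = (2 9 7 3)(4 11 10 15) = [0, 1, 9, 2, 11, 5, 6, 3, 8, 7, 15, 10, 12, 13, 14, 4]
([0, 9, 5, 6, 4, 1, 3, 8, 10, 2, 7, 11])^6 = [0, 2, 1, 3, 4, 9, 6, 7, 8, 5, 10, 11]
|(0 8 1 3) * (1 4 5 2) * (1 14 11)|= |(0 8 4 5 2 14 11 1 3)|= 9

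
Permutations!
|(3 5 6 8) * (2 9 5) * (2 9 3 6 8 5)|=|(2 3 9)(5 8 6)|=3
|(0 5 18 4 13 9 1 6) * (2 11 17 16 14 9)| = 13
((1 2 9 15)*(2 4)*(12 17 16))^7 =(1 2 15 4 9)(12 17 16)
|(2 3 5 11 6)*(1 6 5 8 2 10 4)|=12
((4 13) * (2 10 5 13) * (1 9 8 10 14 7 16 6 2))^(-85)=((1 9 8 10 5 13 4)(2 14 7 16 6))^(-85)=(16)(1 4 13 5 10 8 9)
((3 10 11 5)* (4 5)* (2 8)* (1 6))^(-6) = ((1 6)(2 8)(3 10 11 4 5))^(-6) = (3 5 4 11 10)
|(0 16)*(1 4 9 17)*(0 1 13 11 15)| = |(0 16 1 4 9 17 13 11 15)| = 9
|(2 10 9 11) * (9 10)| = 3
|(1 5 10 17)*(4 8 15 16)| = 4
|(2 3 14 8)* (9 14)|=5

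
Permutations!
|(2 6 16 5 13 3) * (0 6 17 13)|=|(0 6 16 5)(2 17 13 3)|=4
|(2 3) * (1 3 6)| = 4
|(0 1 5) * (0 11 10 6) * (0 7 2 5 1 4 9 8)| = 12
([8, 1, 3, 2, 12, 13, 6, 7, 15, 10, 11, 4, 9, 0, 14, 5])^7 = (0 15 13 8 5)(2 3)(4 9 11 12 10)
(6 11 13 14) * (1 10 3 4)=[0, 10, 2, 4, 1, 5, 11, 7, 8, 9, 3, 13, 12, 14, 6]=(1 10 3 4)(6 11 13 14)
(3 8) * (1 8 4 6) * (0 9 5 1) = (0 9 5 1 8 3 4 6) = [9, 8, 2, 4, 6, 1, 0, 7, 3, 5]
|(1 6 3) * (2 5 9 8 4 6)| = 8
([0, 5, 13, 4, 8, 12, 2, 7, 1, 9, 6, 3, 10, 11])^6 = [0, 13, 1, 10, 6, 11, 8, 7, 2, 9, 4, 12, 3, 5]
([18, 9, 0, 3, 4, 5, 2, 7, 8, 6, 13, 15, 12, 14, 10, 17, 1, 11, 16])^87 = [1, 2, 16, 3, 4, 5, 18, 7, 8, 0, 10, 11, 12, 13, 14, 15, 6, 17, 9]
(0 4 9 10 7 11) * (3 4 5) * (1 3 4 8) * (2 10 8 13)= (0 5 4 9 8 1 3 13 2 10 7 11)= [5, 3, 10, 13, 9, 4, 6, 11, 1, 8, 7, 0, 12, 2]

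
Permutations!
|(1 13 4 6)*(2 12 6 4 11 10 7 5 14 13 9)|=|(1 9 2 12 6)(5 14 13 11 10 7)|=30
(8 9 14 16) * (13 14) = (8 9 13 14 16) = [0, 1, 2, 3, 4, 5, 6, 7, 9, 13, 10, 11, 12, 14, 16, 15, 8]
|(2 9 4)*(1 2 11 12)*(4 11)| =5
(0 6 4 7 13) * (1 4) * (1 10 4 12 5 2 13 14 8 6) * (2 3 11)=(0 1 12 5 3 11 2 13)(4 7 14 8 6 10)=[1, 12, 13, 11, 7, 3, 10, 14, 6, 9, 4, 2, 5, 0, 8]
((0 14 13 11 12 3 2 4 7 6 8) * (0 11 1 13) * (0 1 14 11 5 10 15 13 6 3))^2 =(0 12 11)(1 8 10 13)(2 7)(3 4)(5 15 14 6)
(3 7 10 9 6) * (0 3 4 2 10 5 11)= [3, 1, 10, 7, 2, 11, 4, 5, 8, 6, 9, 0]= (0 3 7 5 11)(2 10 9 6 4)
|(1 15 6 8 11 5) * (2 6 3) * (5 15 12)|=|(1 12 5)(2 6 8 11 15 3)|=6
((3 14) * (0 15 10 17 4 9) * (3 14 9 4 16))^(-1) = (0 9 3 16 17 10 15) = ((0 15 10 17 16 3 9))^(-1)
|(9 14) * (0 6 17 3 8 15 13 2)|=8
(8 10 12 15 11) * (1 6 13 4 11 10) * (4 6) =(1 4 11 8)(6 13)(10 12 15) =[0, 4, 2, 3, 11, 5, 13, 7, 1, 9, 12, 8, 15, 6, 14, 10]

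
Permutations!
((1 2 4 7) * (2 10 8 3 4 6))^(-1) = ((1 10 8 3 4 7)(2 6))^(-1) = (1 7 4 3 8 10)(2 6)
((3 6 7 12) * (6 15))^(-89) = (3 15 6 7 12)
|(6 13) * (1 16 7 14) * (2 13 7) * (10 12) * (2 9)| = |(1 16 9 2 13 6 7 14)(10 12)| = 8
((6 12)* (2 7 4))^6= ((2 7 4)(6 12))^6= (12)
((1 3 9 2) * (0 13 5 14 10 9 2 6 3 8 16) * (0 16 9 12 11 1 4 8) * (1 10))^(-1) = (16)(0 1 14 5 13)(2 3 6 9 8 4)(10 11 12)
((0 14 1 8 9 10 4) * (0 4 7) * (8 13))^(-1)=((0 14 1 13 8 9 10 7))^(-1)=(0 7 10 9 8 13 1 14)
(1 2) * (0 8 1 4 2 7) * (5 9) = (0 8 1 7)(2 4)(5 9) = [8, 7, 4, 3, 2, 9, 6, 0, 1, 5]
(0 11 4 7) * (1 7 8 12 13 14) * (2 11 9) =(0 9 2 11 4 8 12 13 14 1 7) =[9, 7, 11, 3, 8, 5, 6, 0, 12, 2, 10, 4, 13, 14, 1]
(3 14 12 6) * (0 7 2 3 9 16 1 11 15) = (0 7 2 3 14 12 6 9 16 1 11 15) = [7, 11, 3, 14, 4, 5, 9, 2, 8, 16, 10, 15, 6, 13, 12, 0, 1]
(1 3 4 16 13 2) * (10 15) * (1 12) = (1 3 4 16 13 2 12)(10 15) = [0, 3, 12, 4, 16, 5, 6, 7, 8, 9, 15, 11, 1, 2, 14, 10, 13]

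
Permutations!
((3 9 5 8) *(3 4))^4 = ((3 9 5 8 4))^4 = (3 4 8 5 9)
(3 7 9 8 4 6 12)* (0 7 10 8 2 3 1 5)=(0 7 9 2 3 10 8 4 6 12 1 5)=[7, 5, 3, 10, 6, 0, 12, 9, 4, 2, 8, 11, 1]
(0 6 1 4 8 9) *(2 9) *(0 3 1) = (0 6)(1 4 8 2 9 3) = [6, 4, 9, 1, 8, 5, 0, 7, 2, 3]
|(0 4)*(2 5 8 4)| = 5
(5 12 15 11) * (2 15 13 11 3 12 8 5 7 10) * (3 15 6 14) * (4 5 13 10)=(15)(2 6 14 3 12 10)(4 5 8 13 11 7)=[0, 1, 6, 12, 5, 8, 14, 4, 13, 9, 2, 7, 10, 11, 3, 15]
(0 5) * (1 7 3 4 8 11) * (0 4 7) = (0 5 4 8 11 1)(3 7) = [5, 0, 2, 7, 8, 4, 6, 3, 11, 9, 10, 1]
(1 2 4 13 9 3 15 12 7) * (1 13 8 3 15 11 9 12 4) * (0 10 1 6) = [10, 2, 6, 11, 8, 5, 0, 13, 3, 15, 1, 9, 7, 12, 14, 4] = (0 10 1 2 6)(3 11 9 15 4 8)(7 13 12)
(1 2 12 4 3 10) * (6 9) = (1 2 12 4 3 10)(6 9) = [0, 2, 12, 10, 3, 5, 9, 7, 8, 6, 1, 11, 4]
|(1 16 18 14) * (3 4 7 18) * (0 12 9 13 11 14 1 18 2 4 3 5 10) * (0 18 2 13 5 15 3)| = |(0 12 9 5 10 18 1 16 15 3)(2 4 7 13 11 14)| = 30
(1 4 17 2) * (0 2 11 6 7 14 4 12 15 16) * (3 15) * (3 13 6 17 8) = (0 2 1 12 13 6 7 14 4 8 3 15 16)(11 17) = [2, 12, 1, 15, 8, 5, 7, 14, 3, 9, 10, 17, 13, 6, 4, 16, 0, 11]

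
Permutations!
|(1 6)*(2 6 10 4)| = |(1 10 4 2 6)| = 5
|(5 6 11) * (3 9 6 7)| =|(3 9 6 11 5 7)| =6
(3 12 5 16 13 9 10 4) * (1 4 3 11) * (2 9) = (1 4 11)(2 9 10 3 12 5 16 13) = [0, 4, 9, 12, 11, 16, 6, 7, 8, 10, 3, 1, 5, 2, 14, 15, 13]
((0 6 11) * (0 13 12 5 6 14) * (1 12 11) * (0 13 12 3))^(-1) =(0 3 1 6 5 12 11 13 14)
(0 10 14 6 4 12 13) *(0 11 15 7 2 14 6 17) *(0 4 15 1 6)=(0 10)(1 6 15 7 2 14 17 4 12 13 11)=[10, 6, 14, 3, 12, 5, 15, 2, 8, 9, 0, 1, 13, 11, 17, 7, 16, 4]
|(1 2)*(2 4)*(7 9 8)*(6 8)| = 12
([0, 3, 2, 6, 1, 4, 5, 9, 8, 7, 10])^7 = (10)(1 6 4 3 5)(7 9)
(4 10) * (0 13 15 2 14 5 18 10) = (0 13 15 2 14 5 18 10 4) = [13, 1, 14, 3, 0, 18, 6, 7, 8, 9, 4, 11, 12, 15, 5, 2, 16, 17, 10]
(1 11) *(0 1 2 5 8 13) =[1, 11, 5, 3, 4, 8, 6, 7, 13, 9, 10, 2, 12, 0] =(0 1 11 2 5 8 13)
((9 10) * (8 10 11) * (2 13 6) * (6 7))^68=(13)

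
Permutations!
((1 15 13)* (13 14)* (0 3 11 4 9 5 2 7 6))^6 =(0 2 4)(1 14)(3 7 9)(5 11 6)(13 15)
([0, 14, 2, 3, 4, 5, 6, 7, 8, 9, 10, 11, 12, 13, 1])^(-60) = (14)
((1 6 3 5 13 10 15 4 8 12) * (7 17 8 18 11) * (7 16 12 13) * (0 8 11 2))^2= (0 13 15 18)(1 3 7 11 12 6 5 17 16)(2 8 10 4)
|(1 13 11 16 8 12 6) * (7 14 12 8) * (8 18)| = 8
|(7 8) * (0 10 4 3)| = 4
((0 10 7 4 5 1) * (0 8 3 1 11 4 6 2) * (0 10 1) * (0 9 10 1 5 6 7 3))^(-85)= ((0 5 11 4 6 2 1 8)(3 9 10))^(-85)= (0 4 1 5 6 8 11 2)(3 10 9)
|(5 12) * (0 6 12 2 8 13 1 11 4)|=|(0 6 12 5 2 8 13 1 11 4)|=10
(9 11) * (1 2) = (1 2)(9 11) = [0, 2, 1, 3, 4, 5, 6, 7, 8, 11, 10, 9]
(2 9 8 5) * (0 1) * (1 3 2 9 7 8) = [3, 0, 7, 2, 4, 9, 6, 8, 5, 1] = (0 3 2 7 8 5 9 1)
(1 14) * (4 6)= (1 14)(4 6)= [0, 14, 2, 3, 6, 5, 4, 7, 8, 9, 10, 11, 12, 13, 1]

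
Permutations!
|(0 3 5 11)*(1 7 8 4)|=|(0 3 5 11)(1 7 8 4)|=4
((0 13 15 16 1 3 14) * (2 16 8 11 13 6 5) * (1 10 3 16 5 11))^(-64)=(0 11 15 1 10 14 6 13 8 16 3)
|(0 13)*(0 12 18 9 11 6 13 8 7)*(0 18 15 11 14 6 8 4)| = |(0 4)(6 13 12 15 11 8 7 18 9 14)| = 10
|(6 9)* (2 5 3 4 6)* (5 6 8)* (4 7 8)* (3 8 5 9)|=7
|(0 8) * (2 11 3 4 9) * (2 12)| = |(0 8)(2 11 3 4 9 12)| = 6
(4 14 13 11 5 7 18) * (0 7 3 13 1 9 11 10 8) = (0 7 18 4 14 1 9 11 5 3 13 10 8) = [7, 9, 2, 13, 14, 3, 6, 18, 0, 11, 8, 5, 12, 10, 1, 15, 16, 17, 4]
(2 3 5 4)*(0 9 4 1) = [9, 0, 3, 5, 2, 1, 6, 7, 8, 4] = (0 9 4 2 3 5 1)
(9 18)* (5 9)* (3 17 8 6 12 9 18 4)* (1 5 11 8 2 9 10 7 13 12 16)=(1 5 18 11 8 6 16)(2 9 4 3 17)(7 13 12 10)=[0, 5, 9, 17, 3, 18, 16, 13, 6, 4, 7, 8, 10, 12, 14, 15, 1, 2, 11]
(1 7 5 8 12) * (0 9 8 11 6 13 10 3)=[9, 7, 2, 0, 4, 11, 13, 5, 12, 8, 3, 6, 1, 10]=(0 9 8 12 1 7 5 11 6 13 10 3)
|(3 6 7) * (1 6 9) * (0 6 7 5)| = |(0 6 5)(1 7 3 9)| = 12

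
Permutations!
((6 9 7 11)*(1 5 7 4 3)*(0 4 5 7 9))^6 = ((0 4 3 1 7 11 6)(5 9))^6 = (0 6 11 7 1 3 4)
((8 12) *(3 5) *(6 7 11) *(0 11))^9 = ((0 11 6 7)(3 5)(8 12))^9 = (0 11 6 7)(3 5)(8 12)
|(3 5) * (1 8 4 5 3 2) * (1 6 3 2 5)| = 3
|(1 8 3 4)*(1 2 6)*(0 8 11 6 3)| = |(0 8)(1 11 6)(2 3 4)| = 6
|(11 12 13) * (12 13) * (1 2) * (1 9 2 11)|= 6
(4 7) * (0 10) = (0 10)(4 7) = [10, 1, 2, 3, 7, 5, 6, 4, 8, 9, 0]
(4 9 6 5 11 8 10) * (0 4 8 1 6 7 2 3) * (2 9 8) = (0 4 8 10 2 3)(1 6 5 11)(7 9) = [4, 6, 3, 0, 8, 11, 5, 9, 10, 7, 2, 1]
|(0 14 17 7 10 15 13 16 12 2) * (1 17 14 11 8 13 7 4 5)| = |(0 11 8 13 16 12 2)(1 17 4 5)(7 10 15)| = 84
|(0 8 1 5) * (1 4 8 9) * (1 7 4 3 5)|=|(0 9 7 4 8 3 5)|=7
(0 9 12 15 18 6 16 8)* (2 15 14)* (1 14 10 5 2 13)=(0 9 12 10 5 2 15 18 6 16 8)(1 14 13)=[9, 14, 15, 3, 4, 2, 16, 7, 0, 12, 5, 11, 10, 1, 13, 18, 8, 17, 6]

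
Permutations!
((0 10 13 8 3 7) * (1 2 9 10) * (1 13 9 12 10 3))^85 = ((0 13 8 1 2 12 10 9 3 7))^85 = (0 12)(1 3)(2 7)(8 9)(10 13)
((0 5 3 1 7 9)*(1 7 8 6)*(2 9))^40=((0 5 3 7 2 9)(1 8 6))^40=(0 2 3)(1 8 6)(5 9 7)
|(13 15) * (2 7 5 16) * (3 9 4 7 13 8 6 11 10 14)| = |(2 13 15 8 6 11 10 14 3 9 4 7 5 16)| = 14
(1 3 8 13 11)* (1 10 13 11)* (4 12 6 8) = (1 3 4 12 6 8 11 10 13) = [0, 3, 2, 4, 12, 5, 8, 7, 11, 9, 13, 10, 6, 1]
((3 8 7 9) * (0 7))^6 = ((0 7 9 3 8))^6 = (0 7 9 3 8)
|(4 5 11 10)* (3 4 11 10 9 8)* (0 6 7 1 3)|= 11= |(0 6 7 1 3 4 5 10 11 9 8)|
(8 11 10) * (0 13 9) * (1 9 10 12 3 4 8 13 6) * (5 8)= [6, 9, 2, 4, 5, 8, 1, 7, 11, 0, 13, 12, 3, 10]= (0 6 1 9)(3 4 5 8 11 12)(10 13)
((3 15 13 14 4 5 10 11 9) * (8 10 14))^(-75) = (3 13 10 9 15 8 11)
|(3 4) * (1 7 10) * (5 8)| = 6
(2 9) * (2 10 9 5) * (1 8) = (1 8)(2 5)(9 10) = [0, 8, 5, 3, 4, 2, 6, 7, 1, 10, 9]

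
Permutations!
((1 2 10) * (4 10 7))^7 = (1 7 10 2 4)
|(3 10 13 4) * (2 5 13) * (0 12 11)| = |(0 12 11)(2 5 13 4 3 10)| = 6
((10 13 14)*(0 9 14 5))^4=(0 13 14)(5 10 9)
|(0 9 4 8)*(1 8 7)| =6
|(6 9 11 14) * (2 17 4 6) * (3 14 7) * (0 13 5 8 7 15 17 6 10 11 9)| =45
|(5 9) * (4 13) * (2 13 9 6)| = 6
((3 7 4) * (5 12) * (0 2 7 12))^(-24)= (0 3 2 12 7 5 4)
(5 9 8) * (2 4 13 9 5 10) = [0, 1, 4, 3, 13, 5, 6, 7, 10, 8, 2, 11, 12, 9] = (2 4 13 9 8 10)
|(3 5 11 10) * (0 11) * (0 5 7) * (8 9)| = |(0 11 10 3 7)(8 9)| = 10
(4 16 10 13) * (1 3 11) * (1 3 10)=(1 10 13 4 16)(3 11)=[0, 10, 2, 11, 16, 5, 6, 7, 8, 9, 13, 3, 12, 4, 14, 15, 1]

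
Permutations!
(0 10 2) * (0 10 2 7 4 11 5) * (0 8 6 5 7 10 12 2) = [0, 1, 12, 3, 11, 8, 5, 4, 6, 9, 10, 7, 2] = (2 12)(4 11 7)(5 8 6)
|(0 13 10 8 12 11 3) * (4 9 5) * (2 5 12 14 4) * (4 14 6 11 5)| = 35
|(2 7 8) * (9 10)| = 6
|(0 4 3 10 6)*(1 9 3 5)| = 8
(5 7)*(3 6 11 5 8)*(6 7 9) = [0, 1, 2, 7, 4, 9, 11, 8, 3, 6, 10, 5] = (3 7 8)(5 9 6 11)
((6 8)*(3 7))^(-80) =((3 7)(6 8))^(-80) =(8)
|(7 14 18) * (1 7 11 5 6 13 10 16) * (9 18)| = 11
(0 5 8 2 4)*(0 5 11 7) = (0 11 7)(2 4 5 8) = [11, 1, 4, 3, 5, 8, 6, 0, 2, 9, 10, 7]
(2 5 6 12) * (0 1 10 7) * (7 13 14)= [1, 10, 5, 3, 4, 6, 12, 0, 8, 9, 13, 11, 2, 14, 7]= (0 1 10 13 14 7)(2 5 6 12)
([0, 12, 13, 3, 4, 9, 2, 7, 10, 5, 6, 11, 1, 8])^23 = (1 12)(2 10 13 6 8)(5 9)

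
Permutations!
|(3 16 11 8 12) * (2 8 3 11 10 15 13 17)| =10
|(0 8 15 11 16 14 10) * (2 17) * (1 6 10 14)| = 8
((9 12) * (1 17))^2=(17)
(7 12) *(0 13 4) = (0 13 4)(7 12) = [13, 1, 2, 3, 0, 5, 6, 12, 8, 9, 10, 11, 7, 4]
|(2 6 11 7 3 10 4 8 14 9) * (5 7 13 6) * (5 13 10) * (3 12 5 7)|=|(2 13 6 11 10 4 8 14 9)(3 7 12 5)|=36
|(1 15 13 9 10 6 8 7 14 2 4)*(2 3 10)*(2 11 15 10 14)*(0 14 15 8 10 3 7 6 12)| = 15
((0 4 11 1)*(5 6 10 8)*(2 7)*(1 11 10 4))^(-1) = (11)(0 1)(2 7)(4 6 5 8 10) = ((11)(0 1)(2 7)(4 10 8 5 6))^(-1)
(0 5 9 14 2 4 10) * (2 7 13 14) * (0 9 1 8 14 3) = (0 5 1 8 14 7 13 3)(2 4 10 9) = [5, 8, 4, 0, 10, 1, 6, 13, 14, 2, 9, 11, 12, 3, 7]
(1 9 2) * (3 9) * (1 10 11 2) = (1 3 9)(2 10 11) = [0, 3, 10, 9, 4, 5, 6, 7, 8, 1, 11, 2]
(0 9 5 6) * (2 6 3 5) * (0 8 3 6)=[9, 1, 0, 5, 4, 6, 8, 7, 3, 2]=(0 9 2)(3 5 6 8)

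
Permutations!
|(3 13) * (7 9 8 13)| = 5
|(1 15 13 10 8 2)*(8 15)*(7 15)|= |(1 8 2)(7 15 13 10)|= 12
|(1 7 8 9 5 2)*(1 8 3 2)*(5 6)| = |(1 7 3 2 8 9 6 5)| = 8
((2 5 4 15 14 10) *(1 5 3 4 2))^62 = (1 14 4 2)(3 5 10 15)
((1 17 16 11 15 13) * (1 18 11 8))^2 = ((1 17 16 8)(11 15 13 18))^2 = (1 16)(8 17)(11 13)(15 18)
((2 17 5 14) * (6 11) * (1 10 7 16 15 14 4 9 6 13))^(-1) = (1 13 11 6 9 4 5 17 2 14 15 16 7 10) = ((1 10 7 16 15 14 2 17 5 4 9 6 11 13))^(-1)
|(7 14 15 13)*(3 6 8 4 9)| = |(3 6 8 4 9)(7 14 15 13)| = 20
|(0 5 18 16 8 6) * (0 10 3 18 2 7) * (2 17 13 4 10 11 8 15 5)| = 9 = |(0 2 7)(3 18 16 15 5 17 13 4 10)(6 11 8)|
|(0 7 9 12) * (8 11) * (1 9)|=|(0 7 1 9 12)(8 11)|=10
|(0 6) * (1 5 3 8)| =|(0 6)(1 5 3 8)| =4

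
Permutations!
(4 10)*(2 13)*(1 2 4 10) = (1 2 13 4) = [0, 2, 13, 3, 1, 5, 6, 7, 8, 9, 10, 11, 12, 4]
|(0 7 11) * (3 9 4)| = 3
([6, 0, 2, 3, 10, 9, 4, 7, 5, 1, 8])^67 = [10, 4, 2, 3, 5, 0, 8, 7, 1, 6, 9]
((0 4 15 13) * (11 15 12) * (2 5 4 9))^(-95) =((0 9 2 5 4 12 11 15 13))^(-95) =(0 4 13 5 15 2 11 9 12)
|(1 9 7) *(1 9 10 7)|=|(1 10 7 9)|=4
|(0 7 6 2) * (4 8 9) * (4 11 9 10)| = |(0 7 6 2)(4 8 10)(9 11)| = 12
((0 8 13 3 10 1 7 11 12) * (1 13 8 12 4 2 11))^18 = (13)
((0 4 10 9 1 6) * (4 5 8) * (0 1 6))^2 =((0 5 8 4 10 9 6 1))^2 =(0 8 10 6)(1 5 4 9)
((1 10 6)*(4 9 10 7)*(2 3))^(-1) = (1 6 10 9 4 7)(2 3)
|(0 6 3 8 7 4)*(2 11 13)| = 6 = |(0 6 3 8 7 4)(2 11 13)|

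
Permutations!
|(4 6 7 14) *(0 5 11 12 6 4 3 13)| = |(0 5 11 12 6 7 14 3 13)| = 9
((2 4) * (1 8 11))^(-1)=((1 8 11)(2 4))^(-1)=(1 11 8)(2 4)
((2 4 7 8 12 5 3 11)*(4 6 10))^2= (2 10 7 12 3)(4 8 5 11 6)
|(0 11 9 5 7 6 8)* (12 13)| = 14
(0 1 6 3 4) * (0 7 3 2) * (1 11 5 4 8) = (0 11 5 4 7 3 8 1 6 2) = [11, 6, 0, 8, 7, 4, 2, 3, 1, 9, 10, 5]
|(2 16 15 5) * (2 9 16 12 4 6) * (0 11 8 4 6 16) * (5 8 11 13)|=12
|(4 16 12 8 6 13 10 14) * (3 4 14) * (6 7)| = 9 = |(3 4 16 12 8 7 6 13 10)|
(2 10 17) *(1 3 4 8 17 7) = (1 3 4 8 17 2 10 7) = [0, 3, 10, 4, 8, 5, 6, 1, 17, 9, 7, 11, 12, 13, 14, 15, 16, 2]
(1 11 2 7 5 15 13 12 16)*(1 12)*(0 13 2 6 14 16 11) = (0 13 1)(2 7 5 15)(6 14 16 12 11) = [13, 0, 7, 3, 4, 15, 14, 5, 8, 9, 10, 6, 11, 1, 16, 2, 12]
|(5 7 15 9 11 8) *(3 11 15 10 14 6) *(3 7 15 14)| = 10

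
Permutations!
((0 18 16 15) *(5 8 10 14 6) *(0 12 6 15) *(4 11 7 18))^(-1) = ((0 4 11 7 18 16)(5 8 10 14 15 12 6))^(-1) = (0 16 18 7 11 4)(5 6 12 15 14 10 8)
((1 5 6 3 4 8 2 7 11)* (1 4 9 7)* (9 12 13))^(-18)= ((1 5 6 3 12 13 9 7 11 4 8 2))^(-18)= (1 9)(2 13)(3 4)(5 7)(6 11)(8 12)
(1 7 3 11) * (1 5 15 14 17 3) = [0, 7, 2, 11, 4, 15, 6, 1, 8, 9, 10, 5, 12, 13, 17, 14, 16, 3] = (1 7)(3 11 5 15 14 17)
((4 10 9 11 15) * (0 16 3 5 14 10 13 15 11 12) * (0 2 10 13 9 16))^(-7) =(2 5 4 10 14 9 16 13 12 3 15)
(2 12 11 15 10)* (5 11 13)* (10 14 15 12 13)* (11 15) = [0, 1, 13, 3, 4, 15, 6, 7, 8, 9, 2, 12, 10, 5, 11, 14] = (2 13 5 15 14 11 12 10)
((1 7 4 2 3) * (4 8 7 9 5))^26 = (1 5 2)(3 9 4)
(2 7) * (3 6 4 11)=(2 7)(3 6 4 11)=[0, 1, 7, 6, 11, 5, 4, 2, 8, 9, 10, 3]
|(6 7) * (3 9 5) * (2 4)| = |(2 4)(3 9 5)(6 7)| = 6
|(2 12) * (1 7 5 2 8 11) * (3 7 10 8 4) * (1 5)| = 10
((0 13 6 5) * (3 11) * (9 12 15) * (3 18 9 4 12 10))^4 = ((0 13 6 5)(3 11 18 9 10)(4 12 15))^4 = (3 10 9 18 11)(4 12 15)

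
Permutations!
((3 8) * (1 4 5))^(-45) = ((1 4 5)(3 8))^(-45) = (3 8)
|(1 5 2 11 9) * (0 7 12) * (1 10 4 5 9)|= 21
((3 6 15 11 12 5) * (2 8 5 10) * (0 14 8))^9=(0 10 11 6 5 14 2 12 15 3 8)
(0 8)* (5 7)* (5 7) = (0 8) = [8, 1, 2, 3, 4, 5, 6, 7, 0]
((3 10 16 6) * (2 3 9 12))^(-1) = ((2 3 10 16 6 9 12))^(-1) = (2 12 9 6 16 10 3)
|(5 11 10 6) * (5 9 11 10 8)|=6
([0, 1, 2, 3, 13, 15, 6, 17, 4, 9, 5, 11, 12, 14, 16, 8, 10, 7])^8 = [0, 1, 2, 3, 4, 5, 6, 7, 8, 9, 10, 11, 12, 13, 14, 15, 16, 17]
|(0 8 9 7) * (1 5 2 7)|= 7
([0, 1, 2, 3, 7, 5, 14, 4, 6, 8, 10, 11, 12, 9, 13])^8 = [0, 1, 2, 3, 4, 5, 9, 7, 13, 14, 10, 11, 12, 6, 8]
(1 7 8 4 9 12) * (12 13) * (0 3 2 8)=(0 3 2 8 4 9 13 12 1 7)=[3, 7, 8, 2, 9, 5, 6, 0, 4, 13, 10, 11, 1, 12]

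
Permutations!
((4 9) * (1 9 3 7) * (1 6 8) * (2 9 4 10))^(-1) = (1 8 6 7 3 4)(2 10 9)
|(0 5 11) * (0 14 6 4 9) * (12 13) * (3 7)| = 14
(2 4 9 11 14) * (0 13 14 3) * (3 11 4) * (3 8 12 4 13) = (0 3)(2 8 12 4 9 13 14) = [3, 1, 8, 0, 9, 5, 6, 7, 12, 13, 10, 11, 4, 14, 2]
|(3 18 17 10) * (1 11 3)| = 6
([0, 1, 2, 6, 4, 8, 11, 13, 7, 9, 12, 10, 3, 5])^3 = [0, 1, 2, 10, 4, 13, 12, 8, 5, 9, 6, 3, 11, 7]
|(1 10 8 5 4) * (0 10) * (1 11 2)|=|(0 10 8 5 4 11 2 1)|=8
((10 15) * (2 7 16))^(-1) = ((2 7 16)(10 15))^(-1) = (2 16 7)(10 15)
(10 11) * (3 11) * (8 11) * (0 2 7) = (0 2 7)(3 8 11 10) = [2, 1, 7, 8, 4, 5, 6, 0, 11, 9, 3, 10]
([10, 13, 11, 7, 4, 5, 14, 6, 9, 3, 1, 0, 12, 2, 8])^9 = [13, 11, 10, 14, 4, 5, 9, 8, 7, 6, 2, 1, 12, 0, 3]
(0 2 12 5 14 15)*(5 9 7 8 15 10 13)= (0 2 12 9 7 8 15)(5 14 10 13)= [2, 1, 12, 3, 4, 14, 6, 8, 15, 7, 13, 11, 9, 5, 10, 0]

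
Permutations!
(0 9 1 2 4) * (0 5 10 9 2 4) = (0 2)(1 4 5 10 9) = [2, 4, 0, 3, 5, 10, 6, 7, 8, 1, 9]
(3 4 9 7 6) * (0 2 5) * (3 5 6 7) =(0 2 6 5)(3 4 9) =[2, 1, 6, 4, 9, 0, 5, 7, 8, 3]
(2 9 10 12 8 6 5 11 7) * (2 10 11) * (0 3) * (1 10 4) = (0 3)(1 10 12 8 6 5 2 9 11 7 4) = [3, 10, 9, 0, 1, 2, 5, 4, 6, 11, 12, 7, 8]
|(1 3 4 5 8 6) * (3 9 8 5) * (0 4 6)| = |(0 4 3 6 1 9 8)| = 7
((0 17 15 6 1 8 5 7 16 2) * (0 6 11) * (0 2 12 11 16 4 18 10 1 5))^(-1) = ((0 17 15 16 12 11 2 6 5 7 4 18 10 1 8))^(-1) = (0 8 1 10 18 4 7 5 6 2 11 12 16 15 17)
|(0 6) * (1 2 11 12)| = 4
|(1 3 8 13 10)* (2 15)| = 10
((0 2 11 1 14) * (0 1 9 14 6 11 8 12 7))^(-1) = (0 7 12 8 2)(1 14 9 11 6)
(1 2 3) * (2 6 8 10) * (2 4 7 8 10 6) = (1 2 3)(4 7 8 6 10) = [0, 2, 3, 1, 7, 5, 10, 8, 6, 9, 4]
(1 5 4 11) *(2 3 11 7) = [0, 5, 3, 11, 7, 4, 6, 2, 8, 9, 10, 1] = (1 5 4 7 2 3 11)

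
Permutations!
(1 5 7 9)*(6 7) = (1 5 6 7 9) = [0, 5, 2, 3, 4, 6, 7, 9, 8, 1]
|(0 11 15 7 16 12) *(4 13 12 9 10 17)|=|(0 11 15 7 16 9 10 17 4 13 12)|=11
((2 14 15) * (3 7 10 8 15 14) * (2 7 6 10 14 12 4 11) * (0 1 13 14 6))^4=((0 1 13 14 12 4 11 2 3)(6 10 8 15 7))^4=(0 12 3 14 2 13 11 1 4)(6 7 15 8 10)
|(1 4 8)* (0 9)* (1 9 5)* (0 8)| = 4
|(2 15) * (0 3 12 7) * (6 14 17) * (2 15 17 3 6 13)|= |(0 6 14 3 12 7)(2 17 13)|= 6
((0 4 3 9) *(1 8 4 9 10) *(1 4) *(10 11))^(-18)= ((0 9)(1 8)(3 11 10 4))^(-18)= (3 10)(4 11)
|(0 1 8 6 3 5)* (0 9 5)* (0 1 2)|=4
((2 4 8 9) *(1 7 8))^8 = ((1 7 8 9 2 4))^8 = (1 8 2)(4 7 9)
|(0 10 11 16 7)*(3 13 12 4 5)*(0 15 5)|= 11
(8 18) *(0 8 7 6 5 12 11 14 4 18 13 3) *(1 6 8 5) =(0 5 12 11 14 4 18 7 8 13 3)(1 6) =[5, 6, 2, 0, 18, 12, 1, 8, 13, 9, 10, 14, 11, 3, 4, 15, 16, 17, 7]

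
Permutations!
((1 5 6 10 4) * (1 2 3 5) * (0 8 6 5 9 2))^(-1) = ((0 8 6 10 4)(2 3 9))^(-1) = (0 4 10 6 8)(2 9 3)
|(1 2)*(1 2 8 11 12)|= 4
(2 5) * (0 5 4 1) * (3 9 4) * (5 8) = (0 8 5 2 3 9 4 1) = [8, 0, 3, 9, 1, 2, 6, 7, 5, 4]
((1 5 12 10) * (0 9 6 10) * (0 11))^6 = ((0 9 6 10 1 5 12 11))^6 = (0 12 1 6)(5 10 9 11)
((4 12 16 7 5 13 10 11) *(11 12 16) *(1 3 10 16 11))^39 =(1 12 10 3)(4 11)(5 7 16 13)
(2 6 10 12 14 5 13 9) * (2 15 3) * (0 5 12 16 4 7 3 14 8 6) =(0 5 13 9 15 14 12 8 6 10 16 4 7 3 2) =[5, 1, 0, 2, 7, 13, 10, 3, 6, 15, 16, 11, 8, 9, 12, 14, 4]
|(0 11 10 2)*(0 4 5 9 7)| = |(0 11 10 2 4 5 9 7)| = 8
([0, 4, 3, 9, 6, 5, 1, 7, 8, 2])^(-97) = (1 6 4)(2 9 3)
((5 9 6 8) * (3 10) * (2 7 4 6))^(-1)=(2 9 5 8 6 4 7)(3 10)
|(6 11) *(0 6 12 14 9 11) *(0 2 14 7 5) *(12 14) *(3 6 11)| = 10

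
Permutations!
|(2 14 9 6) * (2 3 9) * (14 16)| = 3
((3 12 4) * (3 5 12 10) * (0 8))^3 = ((0 8)(3 10)(4 5 12))^3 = (12)(0 8)(3 10)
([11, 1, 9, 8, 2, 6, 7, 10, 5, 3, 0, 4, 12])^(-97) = [4, 1, 3, 5, 9, 7, 10, 0, 6, 8, 11, 2, 12]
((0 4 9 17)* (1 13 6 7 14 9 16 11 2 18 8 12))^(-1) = (0 17 9 14 7 6 13 1 12 8 18 2 11 16 4)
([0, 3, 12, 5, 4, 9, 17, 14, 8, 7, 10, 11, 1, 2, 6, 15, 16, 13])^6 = (1 6 3 17 5 13 9 2 7 12 14)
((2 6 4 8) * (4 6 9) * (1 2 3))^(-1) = ((1 2 9 4 8 3))^(-1) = (1 3 8 4 9 2)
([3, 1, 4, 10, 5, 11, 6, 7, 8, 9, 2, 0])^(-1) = (0 11 5 4 2 10 3)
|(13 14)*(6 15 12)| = |(6 15 12)(13 14)| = 6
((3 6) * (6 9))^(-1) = ((3 9 6))^(-1) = (3 6 9)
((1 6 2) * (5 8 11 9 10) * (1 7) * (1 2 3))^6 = ((1 6 3)(2 7)(5 8 11 9 10))^6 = (5 8 11 9 10)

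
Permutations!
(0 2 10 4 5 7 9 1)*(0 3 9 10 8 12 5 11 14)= [2, 3, 8, 9, 11, 7, 6, 10, 12, 1, 4, 14, 5, 13, 0]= (0 2 8 12 5 7 10 4 11 14)(1 3 9)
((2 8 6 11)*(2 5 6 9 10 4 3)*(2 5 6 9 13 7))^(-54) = (2 13)(3 5 9 10 4)(7 8)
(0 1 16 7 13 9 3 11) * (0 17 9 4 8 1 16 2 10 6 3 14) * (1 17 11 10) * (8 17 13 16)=[8, 2, 1, 10, 17, 5, 3, 16, 13, 14, 6, 11, 12, 4, 0, 15, 7, 9]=(0 8 13 4 17 9 14)(1 2)(3 10 6)(7 16)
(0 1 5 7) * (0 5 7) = (0 1 7 5) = [1, 7, 2, 3, 4, 0, 6, 5]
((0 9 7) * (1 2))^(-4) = (0 7 9)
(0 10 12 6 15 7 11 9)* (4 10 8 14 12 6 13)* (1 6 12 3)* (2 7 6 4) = [8, 4, 7, 1, 10, 5, 15, 11, 14, 0, 12, 9, 13, 2, 3, 6] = (0 8 14 3 1 4 10 12 13 2 7 11 9)(6 15)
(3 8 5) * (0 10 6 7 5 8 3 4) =(0 10 6 7 5 4) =[10, 1, 2, 3, 0, 4, 7, 5, 8, 9, 6]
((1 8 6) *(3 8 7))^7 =((1 7 3 8 6))^7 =(1 3 6 7 8)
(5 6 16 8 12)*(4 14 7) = (4 14 7)(5 6 16 8 12) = [0, 1, 2, 3, 14, 6, 16, 4, 12, 9, 10, 11, 5, 13, 7, 15, 8]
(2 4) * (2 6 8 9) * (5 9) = (2 4 6 8 5 9) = [0, 1, 4, 3, 6, 9, 8, 7, 5, 2]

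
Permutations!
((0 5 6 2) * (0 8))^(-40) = (8)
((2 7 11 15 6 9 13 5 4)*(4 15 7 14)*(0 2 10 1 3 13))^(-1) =(0 9 6 15 5 13 3 1 10 4 14 2)(7 11)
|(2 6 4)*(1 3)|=|(1 3)(2 6 4)|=6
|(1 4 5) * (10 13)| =|(1 4 5)(10 13)| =6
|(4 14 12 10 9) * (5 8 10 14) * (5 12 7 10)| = 6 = |(4 12 14 7 10 9)(5 8)|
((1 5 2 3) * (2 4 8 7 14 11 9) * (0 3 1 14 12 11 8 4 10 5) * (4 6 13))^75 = ((0 3 14 8 7 12 11 9 2 1)(4 6 13)(5 10))^75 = (0 12)(1 7)(2 8)(3 11)(5 10)(9 14)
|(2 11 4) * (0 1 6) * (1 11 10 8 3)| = 9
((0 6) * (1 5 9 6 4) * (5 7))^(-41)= (0 4 1 7 5 9 6)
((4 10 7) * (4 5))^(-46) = ((4 10 7 5))^(-46) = (4 7)(5 10)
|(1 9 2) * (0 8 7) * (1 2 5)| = |(0 8 7)(1 9 5)| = 3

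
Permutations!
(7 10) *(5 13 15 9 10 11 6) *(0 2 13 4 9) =(0 2 13 15)(4 9 10 7 11 6 5) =[2, 1, 13, 3, 9, 4, 5, 11, 8, 10, 7, 6, 12, 15, 14, 0]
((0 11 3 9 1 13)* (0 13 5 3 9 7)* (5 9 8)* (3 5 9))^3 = ((13)(0 11 8 9 1 3 7))^3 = (13)(0 9 7 8 3 11 1)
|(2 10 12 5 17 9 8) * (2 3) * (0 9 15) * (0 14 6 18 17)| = |(0 9 8 3 2 10 12 5)(6 18 17 15 14)| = 40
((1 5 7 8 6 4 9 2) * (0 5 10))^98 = ((0 5 7 8 6 4 9 2 1 10))^98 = (0 1 9 6 7)(2 4 8 5 10)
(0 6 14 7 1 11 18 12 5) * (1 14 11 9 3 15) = (0 6 11 18 12 5)(1 9 3 15)(7 14) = [6, 9, 2, 15, 4, 0, 11, 14, 8, 3, 10, 18, 5, 13, 7, 1, 16, 17, 12]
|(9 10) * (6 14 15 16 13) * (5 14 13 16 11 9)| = |(16)(5 14 15 11 9 10)(6 13)| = 6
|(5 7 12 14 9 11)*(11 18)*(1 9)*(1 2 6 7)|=5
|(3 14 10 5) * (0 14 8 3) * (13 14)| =|(0 13 14 10 5)(3 8)| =10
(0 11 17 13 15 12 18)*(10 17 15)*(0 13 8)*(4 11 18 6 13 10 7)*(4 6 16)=(0 18 10 17 8)(4 11 15 12 16)(6 13 7)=[18, 1, 2, 3, 11, 5, 13, 6, 0, 9, 17, 15, 16, 7, 14, 12, 4, 8, 10]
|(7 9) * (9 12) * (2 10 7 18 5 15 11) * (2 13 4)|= |(2 10 7 12 9 18 5 15 11 13 4)|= 11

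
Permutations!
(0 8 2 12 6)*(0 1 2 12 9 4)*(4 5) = (0 8 12 6 1 2 9 5 4) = [8, 2, 9, 3, 0, 4, 1, 7, 12, 5, 10, 11, 6]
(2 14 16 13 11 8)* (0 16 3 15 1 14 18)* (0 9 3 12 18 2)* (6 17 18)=(0 16 13 11 8)(1 14 12 6 17 18 9 3 15)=[16, 14, 2, 15, 4, 5, 17, 7, 0, 3, 10, 8, 6, 11, 12, 1, 13, 18, 9]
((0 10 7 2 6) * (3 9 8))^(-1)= (0 6 2 7 10)(3 8 9)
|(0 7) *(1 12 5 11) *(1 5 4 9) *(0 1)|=|(0 7 1 12 4 9)(5 11)|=6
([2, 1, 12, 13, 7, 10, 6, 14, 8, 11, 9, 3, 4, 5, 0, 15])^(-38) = (15)(0 7 12)(2 14 4)(3 9 5)(10 13 11)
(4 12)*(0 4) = (0 4 12) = [4, 1, 2, 3, 12, 5, 6, 7, 8, 9, 10, 11, 0]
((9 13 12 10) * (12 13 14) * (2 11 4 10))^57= (2 11 4 10 9 14 12)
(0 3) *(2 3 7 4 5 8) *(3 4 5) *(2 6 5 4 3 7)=(0 2 3)(4 7)(5 8 6)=[2, 1, 3, 0, 7, 8, 5, 4, 6]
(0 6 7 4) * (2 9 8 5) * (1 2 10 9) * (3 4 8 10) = (0 6 7 8 5 3 4)(1 2)(9 10) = [6, 2, 1, 4, 0, 3, 7, 8, 5, 10, 9]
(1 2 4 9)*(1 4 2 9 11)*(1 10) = (1 9 4 11 10) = [0, 9, 2, 3, 11, 5, 6, 7, 8, 4, 1, 10]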